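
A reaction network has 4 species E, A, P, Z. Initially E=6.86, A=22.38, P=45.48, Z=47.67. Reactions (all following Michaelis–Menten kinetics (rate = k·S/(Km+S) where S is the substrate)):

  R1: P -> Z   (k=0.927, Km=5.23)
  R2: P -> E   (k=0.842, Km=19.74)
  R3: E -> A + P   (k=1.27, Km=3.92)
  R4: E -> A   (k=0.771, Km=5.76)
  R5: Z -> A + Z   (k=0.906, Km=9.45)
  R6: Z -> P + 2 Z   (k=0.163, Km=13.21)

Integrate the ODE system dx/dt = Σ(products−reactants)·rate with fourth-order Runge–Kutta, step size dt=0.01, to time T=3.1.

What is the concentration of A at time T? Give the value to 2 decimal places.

A at T = 28.31

RK4 with dt=0.01: 310 steps to T=3.1. Trajectory (selected grid times):
t=0.00: E=6.86 A=22.38 P=45.48 Z=47.67
t=0.34: E=6.64 A=23.05 P=45.31 Z=48.00
t=0.69: E=6.43 A=23.74 P=45.14 Z=48.33
t=1.03: E=6.22 A=24.40 P=44.97 Z=48.66
t=1.38: E=6.02 A=25.08 P=44.79 Z=48.99
t=1.72: E=5.82 A=25.73 P=44.61 Z=49.32
t=2.07: E=5.63 A=26.39 P=44.43 Z=49.65
t=2.41: E=5.45 A=27.03 P=44.24 Z=49.98
t=2.76: E=5.26 A=27.68 P=44.05 Z=50.32
t=3.10: E=5.09 A=28.31 P=43.86 Z=50.64
Read off A at T=3.1: 28.31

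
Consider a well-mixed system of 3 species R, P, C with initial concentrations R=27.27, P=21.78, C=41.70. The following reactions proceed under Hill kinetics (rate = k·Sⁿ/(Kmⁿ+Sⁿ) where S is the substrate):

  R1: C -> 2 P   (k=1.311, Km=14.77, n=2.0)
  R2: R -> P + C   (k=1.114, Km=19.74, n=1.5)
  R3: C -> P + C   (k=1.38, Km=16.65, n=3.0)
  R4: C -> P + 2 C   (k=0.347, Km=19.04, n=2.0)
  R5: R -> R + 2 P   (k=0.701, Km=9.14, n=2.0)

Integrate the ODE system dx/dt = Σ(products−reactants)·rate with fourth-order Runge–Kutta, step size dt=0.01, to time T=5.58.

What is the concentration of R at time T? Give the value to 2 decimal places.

R at T = 23.58

RK4 with dt=0.01: 558 steps to T=5.58. Trajectory (selected grid times):
t=0.00: R=27.27 P=21.78 C=41.70
t=0.62: R=26.84 P=25.41 C=41.58
t=1.24: R=26.42 P=29.04 C=41.46
t=1.86: R=26.01 P=32.65 C=41.33
t=2.48: R=25.59 P=36.26 C=41.20
t=3.10: R=25.18 P=39.86 C=41.07
t=3.72: R=24.78 P=43.45 C=40.93
t=4.34: R=24.37 P=47.03 C=40.79
t=4.96: R=23.98 P=50.60 C=40.65
t=5.58: R=23.58 P=54.16 C=40.50
Read off R at T=5.58: 23.58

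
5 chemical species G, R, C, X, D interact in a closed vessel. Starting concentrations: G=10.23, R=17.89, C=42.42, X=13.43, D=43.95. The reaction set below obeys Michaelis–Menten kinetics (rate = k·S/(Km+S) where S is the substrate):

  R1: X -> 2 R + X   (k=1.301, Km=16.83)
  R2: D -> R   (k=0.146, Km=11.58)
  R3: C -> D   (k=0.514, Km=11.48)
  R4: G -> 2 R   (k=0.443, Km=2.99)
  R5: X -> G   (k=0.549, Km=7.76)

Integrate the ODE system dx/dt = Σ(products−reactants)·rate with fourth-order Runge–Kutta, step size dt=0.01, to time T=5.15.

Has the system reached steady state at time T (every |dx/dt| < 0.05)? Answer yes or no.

RK4 with dt=0.01: 515 steps to T=5.15. Trajectory (selected grid times):
t=0.00: G=10.23 R=17.89 C=42.42 X=13.43 D=43.95
t=0.57: G=10.23 R=19.00 C=42.19 X=13.23 D=44.11
t=1.14: G=10.23 R=20.11 C=41.96 X=13.04 D=44.28
t=1.72: G=10.23 R=21.23 C=41.73 X=12.84 D=44.45
t=2.29: G=10.23 R=22.33 C=41.50 X=12.64 D=44.61
t=2.86: G=10.23 R=23.42 C=41.27 X=12.45 D=44.77
t=3.43: G=10.23 R=24.50 C=41.04 X=12.26 D=44.94
t=4.01: G=10.22 R=25.60 C=40.80 X=12.06 D=45.10
t=4.58: G=10.22 R=26.67 C=40.58 X=11.87 D=45.26
t=5.15: G=10.21 R=27.74 C=40.35 X=11.68 D=45.43
Rates at T: R1=0.5331, R2=0.1163, R3=0.4001, R4=0.3427, R5=0.3299
dx/dt at T (Σ net stoichiometry × rate): G=-0.0128, R=+1.8678, C=-0.4001, X=-0.3299, D=+0.2838
Largest |dx/dt| is |+1.8678| (R) ≥ 0.05 → not steady.

Steady state at T: no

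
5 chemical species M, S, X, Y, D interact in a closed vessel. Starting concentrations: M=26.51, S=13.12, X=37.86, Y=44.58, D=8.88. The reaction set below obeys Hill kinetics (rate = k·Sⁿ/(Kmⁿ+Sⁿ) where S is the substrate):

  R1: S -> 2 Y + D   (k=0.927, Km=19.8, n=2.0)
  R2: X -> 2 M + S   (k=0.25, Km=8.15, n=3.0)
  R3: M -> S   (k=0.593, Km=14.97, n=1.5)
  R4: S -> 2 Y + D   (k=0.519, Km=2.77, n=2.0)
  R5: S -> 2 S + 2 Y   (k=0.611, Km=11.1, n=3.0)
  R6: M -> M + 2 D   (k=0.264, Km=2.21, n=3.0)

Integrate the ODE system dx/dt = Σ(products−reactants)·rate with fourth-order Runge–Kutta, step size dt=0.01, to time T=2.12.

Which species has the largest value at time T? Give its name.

Dominant species at T: Y

RK4 with dt=0.01: 212 steps to T=2.12. Trajectory (selected grid times):
t=0.00: M=26.51 S=13.12 X=37.86 Y=44.58 D=8.88
t=0.24: M=26.53 S=13.18 X=37.80 Y=45.14 D=9.19
t=0.47: M=26.55 S=13.24 X=37.74 Y=45.67 D=9.50
t=0.71: M=26.57 S=13.31 X=37.68 Y=46.24 D=9.81
t=0.94: M=26.58 S=13.37 X=37.63 Y=46.78 D=10.11
t=1.18: M=26.60 S=13.43 X=37.57 Y=47.34 D=10.43
t=1.41: M=26.62 S=13.49 X=37.51 Y=47.89 D=10.73
t=1.65: M=26.64 S=13.56 X=37.45 Y=48.46 D=11.05
t=1.88: M=26.66 S=13.62 X=37.39 Y=49.00 D=11.35
t=2.12: M=26.68 S=13.68 X=37.34 Y=49.58 D=11.67
At T=2.12: M=26.68 S=13.68 X=37.34 Y=49.58 D=11.67; the largest is Y.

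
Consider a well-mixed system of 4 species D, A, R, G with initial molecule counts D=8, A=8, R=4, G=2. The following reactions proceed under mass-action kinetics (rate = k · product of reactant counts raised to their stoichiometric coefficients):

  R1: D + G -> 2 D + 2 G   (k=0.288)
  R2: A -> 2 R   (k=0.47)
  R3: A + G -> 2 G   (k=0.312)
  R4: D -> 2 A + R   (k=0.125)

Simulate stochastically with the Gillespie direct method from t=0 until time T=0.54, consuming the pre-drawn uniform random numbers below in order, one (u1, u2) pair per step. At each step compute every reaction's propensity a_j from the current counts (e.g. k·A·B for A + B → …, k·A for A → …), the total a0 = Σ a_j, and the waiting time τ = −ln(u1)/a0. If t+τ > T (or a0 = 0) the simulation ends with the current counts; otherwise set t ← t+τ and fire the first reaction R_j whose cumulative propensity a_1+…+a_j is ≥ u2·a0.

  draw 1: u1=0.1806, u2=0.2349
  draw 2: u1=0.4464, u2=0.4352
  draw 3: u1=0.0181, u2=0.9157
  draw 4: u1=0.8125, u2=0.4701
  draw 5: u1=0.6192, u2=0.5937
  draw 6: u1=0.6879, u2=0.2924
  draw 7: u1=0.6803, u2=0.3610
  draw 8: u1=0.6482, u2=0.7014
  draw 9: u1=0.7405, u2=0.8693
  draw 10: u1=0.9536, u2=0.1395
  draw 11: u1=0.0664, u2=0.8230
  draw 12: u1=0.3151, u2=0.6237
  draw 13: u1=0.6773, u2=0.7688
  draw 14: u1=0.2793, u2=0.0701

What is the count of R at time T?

t=0.000: D=8 A=8 R=4 G=2
Draw 1: a1=4.608, a2=3.760, a3=4.992, a4=1.000, a0=14.360; τ=−ln(0.1806)/14.360=0.119 → t=0.119; u2·a0=0.2349·14.360=3.373 ≤ a1=4.608 → R1 fires; D=9 A=8 R=4 G=3
Draw 2: a1=7.776, a2=3.760, a3=7.488, a4=1.125, a0=20.149; τ=−ln(0.4464)/20.149=0.040 → t=0.159; u2·a0=0.4352·20.149=8.769; a1=7.776 < 8.769 ≤ a1+a2=11.536 → R2 fires; D=9 A=7 R=6 G=3
Draw 3: a1=7.776, a2=3.290, a3=6.552, a4=1.125, a0=18.743; τ=−ln(0.0181)/18.743=0.214 → t=0.373; u2·a0=0.9157·18.743=17.163; a1+a2=11.066 < 17.163 ≤ a1+…+a3=17.618 → R3 fires; D=9 A=6 R=6 G=4
Draw 4: a1=10.368, a2=2.820, a3=7.488, a4=1.125, a0=21.801; τ=−ln(0.8125)/21.801=0.010 → t=0.383; u2·a0=0.4701·21.801=10.249 ≤ a1=10.368 → R1 fires; D=10 A=6 R=6 G=5
Draw 5: a1=14.400, a2=2.820, a3=9.360, a4=1.250, a0=27.830; τ=−ln(0.6192)/27.830=0.017 → t=0.400; u2·a0=0.5937·27.830=16.523; a1=14.400 < 16.523 ≤ a1+a2=17.220 → R2 fires; D=10 A=5 R=8 G=5
Draw 6: a1=14.400, a2=2.350, a3=7.800, a4=1.250, a0=25.800; τ=−ln(0.6879)/25.800=0.015 → t=0.415; u2·a0=0.2924·25.800=7.544 ≤ a1=14.400 → R1 fires; D=11 A=5 R=8 G=6
Draw 7: a1=19.008, a2=2.350, a3=9.360, a4=1.375, a0=32.093; τ=−ln(0.6803)/32.093=0.012 → t=0.427; u2·a0=0.3610·32.093=11.586 ≤ a1=19.008 → R1 fires; D=12 A=5 R=8 G=7
Draw 8: a1=24.192, a2=2.350, a3=10.920, a4=1.500, a0=38.962; τ=−ln(0.6482)/38.962=0.011 → t=0.438; u2·a0=0.7014·38.962=27.328; a1+a2=26.542 < 27.328 ≤ a1+…+a3=37.462 → R3 fires; D=12 A=4 R=8 G=8
Draw 9: a1=27.648, a2=1.880, a3=9.984, a4=1.500, a0=41.012; τ=−ln(0.7405)/41.012=0.007 → t=0.445; u2·a0=0.8693·41.012=35.652; a1+a2=29.528 < 35.652 ≤ a1+…+a3=39.512 → R3 fires; D=12 A=3 R=8 G=9
Draw 10: a1=31.104, a2=1.410, a3=8.424, a4=1.500, a0=42.438; τ=−ln(0.9536)/42.438=0.001 → t=0.446; u2·a0=0.1395·42.438=5.920 ≤ a1=31.104 → R1 fires; D=13 A=3 R=8 G=10
Draw 11: a1=37.440, a2=1.410, a3=9.360, a4=1.625, a0=49.835; τ=−ln(0.0664)/49.835=0.054 → t=0.501; u2·a0=0.8230·49.835=41.014; a1+a2=38.850 < 41.014 ≤ a1+…+a3=48.210 → R3 fires; D=13 A=2 R=8 G=11
Draw 12: a1=41.184, a2=0.940, a3=6.864, a4=1.625, a0=50.613; τ=−ln(0.3151)/50.613=0.023 → t=0.523; u2·a0=0.6237·50.613=31.567 ≤ a1=41.184 → R1 fires; D=14 A=2 R=8 G=12
Draw 13: a1=48.384, a2=0.940, a3=7.488, a4=1.750, a0=58.562; τ=−ln(0.6773)/58.562=0.007 → t=0.530; u2·a0=0.7688·58.562=45.022 ≤ a1=48.384 → R1 fires; D=15 A=2 R=8 G=13
Draw 14: a1=56.160, a2=0.940, a3=8.112, a4=1.875, a0=67.087; τ=−ln(0.2793)/67.087=0.019 → t=0.549 > T=0.54: stop.
Read off R at T=0.54: 8

R at T = 8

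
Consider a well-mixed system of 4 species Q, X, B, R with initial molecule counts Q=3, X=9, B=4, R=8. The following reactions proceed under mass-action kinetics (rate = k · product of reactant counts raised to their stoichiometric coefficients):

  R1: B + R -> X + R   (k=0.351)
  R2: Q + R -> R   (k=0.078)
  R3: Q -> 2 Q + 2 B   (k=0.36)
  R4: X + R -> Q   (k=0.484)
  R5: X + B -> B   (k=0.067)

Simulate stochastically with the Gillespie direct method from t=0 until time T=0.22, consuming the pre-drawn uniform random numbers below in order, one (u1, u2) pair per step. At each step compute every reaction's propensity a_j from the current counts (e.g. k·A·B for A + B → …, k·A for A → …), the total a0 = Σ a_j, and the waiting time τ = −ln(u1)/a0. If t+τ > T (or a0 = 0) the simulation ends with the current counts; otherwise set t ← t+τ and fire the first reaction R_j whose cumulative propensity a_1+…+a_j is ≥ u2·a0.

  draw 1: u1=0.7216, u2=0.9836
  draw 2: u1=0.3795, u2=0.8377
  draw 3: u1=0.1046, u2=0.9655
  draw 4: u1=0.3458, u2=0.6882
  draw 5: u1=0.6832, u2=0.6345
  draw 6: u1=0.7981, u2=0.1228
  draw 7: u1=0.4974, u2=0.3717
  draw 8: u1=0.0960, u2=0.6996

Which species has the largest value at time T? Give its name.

Dominant species at T: Q

t=0.000: Q=3 X=9 B=4 R=8
Draw 1: a1=11.232, a2=1.872, a3=1.080, a4=34.848, a5=2.412, a0=51.444; τ=−ln(0.7216)/51.444=0.006 → t=0.006; u2·a0=0.9836·51.444=50.600; a1+…+a4=49.032 < 50.600 ≤ a1+…+a5=51.444 → R5 fires; Q=3 X=8 B=4 R=8
Draw 2: a1=11.232, a2=1.872, a3=1.080, a4=30.976, a5=2.144, a0=47.304; τ=−ln(0.3795)/47.304=0.020 → t=0.027; u2·a0=0.8377·47.304=39.627; a1+…+a3=14.184 < 39.627 ≤ a1+…+a4=45.160 → R4 fires; Q=4 X=7 B=4 R=7
Draw 3: a1=9.828, a2=2.184, a3=1.440, a4=23.716, a5=1.876, a0=39.044; τ=−ln(0.1046)/39.044=0.058 → t=0.085; u2·a0=0.9655·39.044=37.697; a1+…+a4=37.168 < 37.697 ≤ a1+…+a5=39.044 → R5 fires; Q=4 X=6 B=4 R=7
Draw 4: a1=9.828, a2=2.184, a3=1.440, a4=20.328, a5=1.608, a0=35.388; τ=−ln(0.3458)/35.388=0.030 → t=0.115; u2·a0=0.6882·35.388=24.354; a1+…+a3=13.452 < 24.354 ≤ a1+…+a4=33.780 → R4 fires; Q=5 X=5 B=4 R=6
Draw 5: a1=8.424, a2=2.340, a3=1.800, a4=14.520, a5=1.340, a0=28.424; τ=−ln(0.6832)/28.424=0.013 → t=0.128; u2·a0=0.6345·28.424=18.035; a1+…+a3=12.564 < 18.035 ≤ a1+…+a4=27.084 → R4 fires; Q=6 X=4 B=4 R=5
Draw 6: a1=7.020, a2=2.340, a3=2.160, a4=9.680, a5=1.072, a0=22.272; τ=−ln(0.7981)/22.272=0.010 → t=0.138; u2·a0=0.1228·22.272=2.735 ≤ a1=7.020 → R1 fires; Q=6 X=5 B=3 R=5
Draw 7: a1=5.265, a2=2.340, a3=2.160, a4=12.100, a5=1.005, a0=22.870; τ=−ln(0.4974)/22.870=0.031 → t=0.169; u2·a0=0.3717·22.870=8.501; a1+a2=7.605 < 8.501 ≤ a1+…+a3=9.765 → R3 fires; Q=7 X=5 B=5 R=5
Draw 8: a1=8.775, a2=2.730, a3=2.520, a4=12.100, a5=1.675, a0=27.800; τ=−ln(0.0960)/27.800=0.084 → t=0.253 > T=0.22: stop.
At T=0.22: Q=7 X=5 B=5 R=5; the largest is Q.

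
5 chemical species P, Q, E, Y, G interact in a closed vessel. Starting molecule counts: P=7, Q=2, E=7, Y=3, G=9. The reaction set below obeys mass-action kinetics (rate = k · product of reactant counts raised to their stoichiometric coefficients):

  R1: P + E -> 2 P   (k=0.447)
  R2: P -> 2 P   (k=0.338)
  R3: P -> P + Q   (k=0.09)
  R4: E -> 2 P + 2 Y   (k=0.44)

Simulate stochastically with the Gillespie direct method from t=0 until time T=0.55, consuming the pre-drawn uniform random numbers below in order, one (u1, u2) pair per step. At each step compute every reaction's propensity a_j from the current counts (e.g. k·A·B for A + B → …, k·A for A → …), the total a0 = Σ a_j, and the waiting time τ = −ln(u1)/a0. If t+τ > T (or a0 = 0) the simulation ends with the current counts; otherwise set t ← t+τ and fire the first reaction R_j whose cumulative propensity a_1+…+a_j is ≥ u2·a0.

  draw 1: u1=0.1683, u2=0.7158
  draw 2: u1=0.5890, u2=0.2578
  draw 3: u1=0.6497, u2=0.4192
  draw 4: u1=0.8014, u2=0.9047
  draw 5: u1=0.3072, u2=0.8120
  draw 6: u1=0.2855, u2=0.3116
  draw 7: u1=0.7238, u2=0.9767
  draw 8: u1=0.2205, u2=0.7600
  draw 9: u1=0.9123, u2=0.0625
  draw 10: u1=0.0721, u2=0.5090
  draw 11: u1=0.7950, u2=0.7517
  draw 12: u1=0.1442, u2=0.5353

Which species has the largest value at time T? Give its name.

t=0.000: P=7 Q=2 E=7 Y=3 G=9
Draw 1: a1=21.903, a2=2.366, a3=0.630, a4=3.080, a0=27.979; τ=−ln(0.1683)/27.979=0.064 → t=0.064; u2·a0=0.7158·27.979=20.027 ≤ a1=21.903 → R1 fires; P=8 Q=2 E=6 Y=3 G=9
Draw 2: a1=21.456, a2=2.704, a3=0.720, a4=2.640, a0=27.520; τ=−ln(0.5890)/27.520=0.019 → t=0.083; u2·a0=0.2578·27.520=7.095 ≤ a1=21.456 → R1 fires; P=9 Q=2 E=5 Y=3 G=9
Draw 3: a1=20.115, a2=3.042, a3=0.810, a4=2.200, a0=26.167; τ=−ln(0.6497)/26.167=0.016 → t=0.099; u2·a0=0.4192·26.167=10.969 ≤ a1=20.115 → R1 fires; P=10 Q=2 E=4 Y=3 G=9
Draw 4: a1=17.880, a2=3.380, a3=0.900, a4=1.760, a0=23.920; τ=−ln(0.8014)/23.920=0.009 → t=0.109; u2·a0=0.9047·23.920=21.640; a1+a2=21.260 < 21.640 ≤ a1+…+a3=22.160 → R3 fires; P=10 Q=3 E=4 Y=3 G=9
Draw 5: a1=17.880, a2=3.380, a3=0.900, a4=1.760, a0=23.920; τ=−ln(0.3072)/23.920=0.049 → t=0.158; u2·a0=0.8120·23.920=19.423; a1=17.880 < 19.423 ≤ a1+a2=21.260 → R2 fires; P=11 Q=3 E=4 Y=3 G=9
Draw 6: a1=19.668, a2=3.718, a3=0.990, a4=1.760, a0=26.136; τ=−ln(0.2855)/26.136=0.048 → t=0.206; u2·a0=0.3116·26.136=8.144 ≤ a1=19.668 → R1 fires; P=12 Q=3 E=3 Y=3 G=9
Draw 7: a1=16.092, a2=4.056, a3=1.080, a4=1.320, a0=22.548; τ=−ln(0.7238)/22.548=0.014 → t=0.220; u2·a0=0.9767·22.548=22.023; a1+…+a3=21.228 < 22.023 ≤ a1+…+a4=22.548 → R4 fires; P=14 Q=3 E=2 Y=5 G=9
Draw 8: a1=12.516, a2=4.732, a3=1.260, a4=0.880, a0=19.388; τ=−ln(0.2205)/19.388=0.078 → t=0.298; u2·a0=0.7600·19.388=14.735; a1=12.516 < 14.735 ≤ a1+a2=17.248 → R2 fires; P=15 Q=3 E=2 Y=5 G=9
Draw 9: a1=13.410, a2=5.070, a3=1.350, a4=0.880, a0=20.710; τ=−ln(0.9123)/20.710=0.004 → t=0.303; u2·a0=0.0625·20.710=1.294 ≤ a1=13.410 → R1 fires; P=16 Q=3 E=1 Y=5 G=9
Draw 10: a1=7.152, a2=5.408, a3=1.440, a4=0.440, a0=14.440; τ=−ln(0.0721)/14.440=0.182 → t=0.485; u2·a0=0.5090·14.440=7.350; a1=7.152 < 7.350 ≤ a1+a2=12.560 → R2 fires; P=17 Q=3 E=1 Y=5 G=9
Draw 11: a1=7.599, a2=5.746, a3=1.530, a4=0.440, a0=15.315; τ=−ln(0.7950)/15.315=0.015 → t=0.500; u2·a0=0.7517·15.315=11.512; a1=7.599 < 11.512 ≤ a1+a2=13.345 → R2 fires; P=18 Q=3 E=1 Y=5 G=9
Draw 12: a1=8.046, a2=6.084, a3=1.620, a4=0.440, a0=16.190; τ=−ln(0.1442)/16.190=0.120 → t=0.619 > T=0.55: stop.
At T=0.55: P=18 Q=3 E=1 Y=5 G=9; the largest is P.

Dominant species at T: P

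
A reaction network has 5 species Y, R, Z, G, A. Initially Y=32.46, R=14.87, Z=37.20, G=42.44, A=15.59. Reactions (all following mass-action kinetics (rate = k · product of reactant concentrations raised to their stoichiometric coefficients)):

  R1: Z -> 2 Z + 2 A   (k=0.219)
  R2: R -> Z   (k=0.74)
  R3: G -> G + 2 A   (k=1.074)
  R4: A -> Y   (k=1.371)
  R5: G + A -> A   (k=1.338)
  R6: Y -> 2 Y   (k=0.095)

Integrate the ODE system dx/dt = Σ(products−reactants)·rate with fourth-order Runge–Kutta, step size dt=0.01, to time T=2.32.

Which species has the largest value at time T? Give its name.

Dominant species at T: Y

RK4 with dt=0.01: 232 steps to T=2.32. Trajectory (selected grid times):
t=0.00: Y=32.46 R=14.87 Z=37.20 G=42.44 A=15.59
t=0.26: Y=39.74 R=12.27 Z=42.06 G=0.08 A=17.65
t=0.52: Y=46.90 R=10.12 Z=46.74 G=0.00 A=16.63
t=0.77: Y=53.73 R=8.41 Z=51.12 G=0.00 A=16.35
t=1.03: Y=61.00 R=6.94 Z=55.64 G=0.00 A=16.58
t=1.29: Y=68.61 R=5.72 Z=60.15 G=0.00 A=17.16
t=1.55: Y=76.66 R=4.72 Z=64.70 G=0.00 A=18.01
t=1.80: Y=84.92 R=3.92 Z=69.16 G=0.00 A=19.00
t=2.06: Y=94.11 R=3.24 Z=73.92 G=0.00 A=20.17
t=2.32: Y=103.96 R=2.67 Z=78.84 G=0.00 A=21.45
At T=2.32: Y=103.96 R=2.67 Z=78.84 G=0.00 A=21.45; the largest is Y.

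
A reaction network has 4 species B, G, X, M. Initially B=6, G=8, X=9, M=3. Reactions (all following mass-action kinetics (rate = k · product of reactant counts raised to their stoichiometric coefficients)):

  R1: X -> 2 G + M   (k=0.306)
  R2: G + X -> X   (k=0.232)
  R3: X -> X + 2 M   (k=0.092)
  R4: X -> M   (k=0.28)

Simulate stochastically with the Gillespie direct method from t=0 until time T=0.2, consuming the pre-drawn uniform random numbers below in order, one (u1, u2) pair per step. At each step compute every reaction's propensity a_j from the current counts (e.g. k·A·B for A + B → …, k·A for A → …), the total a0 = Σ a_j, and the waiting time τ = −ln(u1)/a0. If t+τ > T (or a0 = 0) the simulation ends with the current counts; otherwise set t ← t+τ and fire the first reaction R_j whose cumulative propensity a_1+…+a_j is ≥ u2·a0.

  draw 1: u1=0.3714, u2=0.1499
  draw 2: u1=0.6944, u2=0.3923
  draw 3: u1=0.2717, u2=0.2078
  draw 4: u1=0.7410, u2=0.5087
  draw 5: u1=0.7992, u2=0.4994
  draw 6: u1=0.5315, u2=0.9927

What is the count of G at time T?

t=0.000: B=6 G=8 X=9 M=3
Draw 1: a1=2.754, a2=16.704, a3=0.828, a4=2.520, a0=22.806; τ=−ln(0.3714)/22.806=0.043 → t=0.043; u2·a0=0.1499·22.806=3.419; a1=2.754 < 3.419 ≤ a1+a2=19.458 → R2 fires; B=6 G=7 X=9 M=3
Draw 2: a1=2.754, a2=14.616, a3=0.828, a4=2.520, a0=20.718; τ=−ln(0.6944)/20.718=0.018 → t=0.061; u2·a0=0.3923·20.718=8.128; a1=2.754 < 8.128 ≤ a1+a2=17.370 → R2 fires; B=6 G=6 X=9 M=3
Draw 3: a1=2.754, a2=12.528, a3=0.828, a4=2.520, a0=18.630; τ=−ln(0.2717)/18.630=0.070 → t=0.131; u2·a0=0.2078·18.630=3.871; a1=2.754 < 3.871 ≤ a1+a2=15.282 → R2 fires; B=6 G=5 X=9 M=3
Draw 4: a1=2.754, a2=10.440, a3=0.828, a4=2.520, a0=16.542; τ=−ln(0.7410)/16.542=0.018 → t=0.149; u2·a0=0.5087·16.542=8.415; a1=2.754 < 8.415 ≤ a1+a2=13.194 → R2 fires; B=6 G=4 X=9 M=3
Draw 5: a1=2.754, a2=8.352, a3=0.828, a4=2.520, a0=14.454; τ=−ln(0.7992)/14.454=0.016 → t=0.165; u2·a0=0.4994·14.454=7.218; a1=2.754 < 7.218 ≤ a1+a2=11.106 → R2 fires; B=6 G=3 X=9 M=3
Draw 6: a1=2.754, a2=6.264, a3=0.828, a4=2.520, a0=12.366; τ=−ln(0.5315)/12.366=0.051 → t=0.216 > T=0.2: stop.
Read off G at T=0.2: 3

G at T = 3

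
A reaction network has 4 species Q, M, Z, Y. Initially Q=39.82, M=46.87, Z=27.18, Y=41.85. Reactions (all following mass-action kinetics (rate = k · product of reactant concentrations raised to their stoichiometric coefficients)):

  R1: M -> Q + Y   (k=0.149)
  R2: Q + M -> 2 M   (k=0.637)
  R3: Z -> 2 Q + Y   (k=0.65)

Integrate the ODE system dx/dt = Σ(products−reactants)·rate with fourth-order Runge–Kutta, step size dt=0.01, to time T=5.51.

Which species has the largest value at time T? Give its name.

Dominant species at T: Y

RK4 with dt=0.01: 551 steps to T=5.51. Trajectory (selected grid times):
t=0.00: Q=39.82 M=46.87 Z=27.18 Y=41.85
t=0.61: Q=0.60 M=103.89 Z=18.28 Y=59.28
t=1.22: Q=0.45 M=116.00 Z=12.30 Y=75.29
t=1.84: Q=0.37 M=124.24 Z=8.22 Y=90.50
t=2.45: Q=0.32 M=129.67 Z=5.53 Y=104.74
t=3.06: Q=0.29 M=133.32 Z=3.72 Y=118.51
t=3.67: Q=0.27 M=135.77 Z=2.50 Y=131.97
t=4.29: Q=0.26 M=137.45 Z=1.67 Y=145.42
t=4.90: Q=0.25 M=138.55 Z=1.12 Y=158.52
t=5.51: Q=0.25 M=139.29 Z=0.76 Y=171.51
At T=5.51: Q=0.25 M=139.29 Z=0.76 Y=171.51; the largest is Y.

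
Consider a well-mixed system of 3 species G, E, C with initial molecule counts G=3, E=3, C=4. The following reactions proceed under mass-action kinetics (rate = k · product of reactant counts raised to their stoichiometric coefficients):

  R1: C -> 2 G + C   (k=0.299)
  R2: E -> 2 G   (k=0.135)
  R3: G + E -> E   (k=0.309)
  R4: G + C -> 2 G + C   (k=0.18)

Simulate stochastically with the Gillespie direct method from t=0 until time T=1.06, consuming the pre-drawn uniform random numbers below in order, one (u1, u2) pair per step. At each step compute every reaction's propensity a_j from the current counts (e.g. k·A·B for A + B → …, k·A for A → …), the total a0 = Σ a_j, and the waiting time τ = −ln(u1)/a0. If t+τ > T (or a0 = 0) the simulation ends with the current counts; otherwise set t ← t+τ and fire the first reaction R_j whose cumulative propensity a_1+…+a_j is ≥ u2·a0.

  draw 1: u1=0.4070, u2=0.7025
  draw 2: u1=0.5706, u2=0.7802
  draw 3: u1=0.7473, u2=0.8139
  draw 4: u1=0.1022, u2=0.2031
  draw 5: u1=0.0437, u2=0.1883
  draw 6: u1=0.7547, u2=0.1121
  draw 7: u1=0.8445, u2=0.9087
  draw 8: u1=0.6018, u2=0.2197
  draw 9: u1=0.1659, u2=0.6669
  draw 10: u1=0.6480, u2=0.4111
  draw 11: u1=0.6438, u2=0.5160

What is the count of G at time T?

G at T = 6

t=0.000: G=3 E=3 C=4
Draw 1: a1=1.196, a2=0.405, a3=2.781, a4=2.160, a0=6.542; τ=−ln(0.4070)/6.542=0.137 → t=0.137; u2·a0=0.7025·6.542=4.596; a1+…+a3=4.382 < 4.596 ≤ a1+…+a4=6.542 → R4 fires; G=4 E=3 C=4
Draw 2: a1=1.196, a2=0.405, a3=3.708, a4=2.880, a0=8.189; τ=−ln(0.5706)/8.189=0.069 → t=0.206; u2·a0=0.7802·8.189=6.389; a1+…+a3=5.309 < 6.389 ≤ a1+…+a4=8.189 → R4 fires; G=5 E=3 C=4
Draw 3: a1=1.196, a2=0.405, a3=4.635, a4=3.600, a0=9.836; τ=−ln(0.7473)/9.836=0.030 → t=0.236; u2·a0=0.8139·9.836=8.006; a1+…+a3=6.236 < 8.006 ≤ a1+…+a4=9.836 → R4 fires; G=6 E=3 C=4
Draw 4: a1=1.196, a2=0.405, a3=5.562, a4=4.320, a0=11.483; τ=−ln(0.1022)/11.483=0.199 → t=0.434; u2·a0=0.2031·11.483=2.332; a1+a2=1.601 < 2.332 ≤ a1+…+a3=7.163 → R3 fires; G=5 E=3 C=4
Draw 5: a1=1.196, a2=0.405, a3=4.635, a4=3.600, a0=9.836; τ=−ln(0.0437)/9.836=0.318 → t=0.752; u2·a0=0.1883·9.836=1.852; a1+a2=1.601 < 1.852 ≤ a1+…+a3=6.236 → R3 fires; G=4 E=3 C=4
Draw 6: a1=1.196, a2=0.405, a3=3.708, a4=2.880, a0=8.189; τ=−ln(0.7547)/8.189=0.034 → t=0.787; u2·a0=0.1121·8.189=0.918 ≤ a1=1.196 → R1 fires; G=6 E=3 C=4
Draw 7: a1=1.196, a2=0.405, a3=5.562, a4=4.320, a0=11.483; τ=−ln(0.8445)/11.483=0.015 → t=0.802; u2·a0=0.9087·11.483=10.435; a1+…+a3=7.163 < 10.435 ≤ a1+…+a4=11.483 → R4 fires; G=7 E=3 C=4
Draw 8: a1=1.196, a2=0.405, a3=6.489, a4=5.040, a0=13.130; τ=−ln(0.6018)/13.130=0.039 → t=0.840; u2·a0=0.2197·13.130=2.885; a1+a2=1.601 < 2.885 ≤ a1+…+a3=8.090 → R3 fires; G=6 E=3 C=4
Draw 9: a1=1.196, a2=0.405, a3=5.562, a4=4.320, a0=11.483; τ=−ln(0.1659)/11.483=0.156 → t=0.997; u2·a0=0.6669·11.483=7.658; a1+…+a3=7.163 < 7.658 ≤ a1+…+a4=11.483 → R4 fires; G=7 E=3 C=4
Draw 10: a1=1.196, a2=0.405, a3=6.489, a4=5.040, a0=13.130; τ=−ln(0.6480)/13.130=0.033 → t=1.030; u2·a0=0.4111·13.130=5.398; a1+a2=1.601 < 5.398 ≤ a1+…+a3=8.090 → R3 fires; G=6 E=3 C=4
Draw 11: a1=1.196, a2=0.405, a3=5.562, a4=4.320, a0=11.483; τ=−ln(0.6438)/11.483=0.038 → t=1.068 > T=1.06: stop.
Read off G at T=1.06: 6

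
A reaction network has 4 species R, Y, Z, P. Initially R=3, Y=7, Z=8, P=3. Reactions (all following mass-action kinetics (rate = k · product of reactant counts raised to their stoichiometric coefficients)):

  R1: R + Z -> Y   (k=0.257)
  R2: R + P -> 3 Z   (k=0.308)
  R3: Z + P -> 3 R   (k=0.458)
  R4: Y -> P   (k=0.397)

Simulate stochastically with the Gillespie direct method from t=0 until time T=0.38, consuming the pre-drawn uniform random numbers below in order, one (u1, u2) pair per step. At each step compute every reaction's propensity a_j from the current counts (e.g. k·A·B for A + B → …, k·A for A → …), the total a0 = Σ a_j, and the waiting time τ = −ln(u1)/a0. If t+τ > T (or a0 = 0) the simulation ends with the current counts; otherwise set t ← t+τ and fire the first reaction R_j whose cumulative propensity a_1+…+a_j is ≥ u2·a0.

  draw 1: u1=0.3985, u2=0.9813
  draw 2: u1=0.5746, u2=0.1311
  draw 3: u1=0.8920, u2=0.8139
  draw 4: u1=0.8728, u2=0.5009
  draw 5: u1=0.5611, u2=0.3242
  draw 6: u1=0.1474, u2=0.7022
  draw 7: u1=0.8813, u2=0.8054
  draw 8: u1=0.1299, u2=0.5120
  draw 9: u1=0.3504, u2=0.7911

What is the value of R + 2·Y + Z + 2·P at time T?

Check how each reaction changes W = R + 2·Y + Z + 2·P (weight of products minus weight of reactants):
R1: R + Z -> Y: (2·1) − (1·1 + 1·1) = 2 − 2 = 0
R2: R + P -> 3 Z: (1·3) − (1·1 + 2·1) = 3 − 3 = 0
R3: Z + P -> 3 R: (1·3) − (1·1 + 2·1) = 3 − 3 = 0
R4: Y -> P: (2·1) − (2·1) = 2 − 2 = 0
Every reaction leaves W unchanged, so W is conserved and no simulation is needed: W(T) = W(0) = 3 + 2·7 + 8 + 2·3 = 31

Value at T = 31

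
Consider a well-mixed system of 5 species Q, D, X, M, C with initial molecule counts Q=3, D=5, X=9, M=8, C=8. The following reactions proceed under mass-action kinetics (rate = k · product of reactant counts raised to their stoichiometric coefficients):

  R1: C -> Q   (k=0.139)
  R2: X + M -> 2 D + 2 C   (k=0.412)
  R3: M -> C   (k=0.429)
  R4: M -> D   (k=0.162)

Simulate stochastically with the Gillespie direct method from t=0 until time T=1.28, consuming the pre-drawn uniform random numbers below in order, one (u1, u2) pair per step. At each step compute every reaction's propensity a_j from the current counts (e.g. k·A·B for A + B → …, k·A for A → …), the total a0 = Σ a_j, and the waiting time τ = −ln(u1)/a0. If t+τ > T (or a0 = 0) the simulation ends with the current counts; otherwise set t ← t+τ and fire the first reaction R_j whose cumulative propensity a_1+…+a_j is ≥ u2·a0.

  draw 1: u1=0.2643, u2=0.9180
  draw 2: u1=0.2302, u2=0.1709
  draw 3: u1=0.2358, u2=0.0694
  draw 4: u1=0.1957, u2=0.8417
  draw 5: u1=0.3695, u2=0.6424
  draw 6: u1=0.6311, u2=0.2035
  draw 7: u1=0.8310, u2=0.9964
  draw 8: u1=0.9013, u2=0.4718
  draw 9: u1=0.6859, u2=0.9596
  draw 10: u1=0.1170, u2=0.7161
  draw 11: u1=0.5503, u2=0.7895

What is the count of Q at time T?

Q at T = 5

t=0.000: Q=3 D=5 X=9 M=8 C=8
Draw 1: a1=1.112, a2=29.664, a3=3.432, a4=1.296, a0=35.504; τ=−ln(0.2643)/35.504=0.037 → t=0.037; u2·a0=0.9180·35.504=32.593; a1+a2=30.776 < 32.593 ≤ a1+…+a3=34.208 → R3 fires; Q=3 D=5 X=9 M=7 C=9
Draw 2: a1=1.251, a2=25.956, a3=3.003, a4=1.134, a0=31.344; τ=−ln(0.2302)/31.344=0.047 → t=0.084; u2·a0=0.1709·31.344=5.357; a1=1.251 < 5.357 ≤ a1+a2=27.207 → R2 fires; Q=3 D=7 X=8 M=6 C=11
Draw 3: a1=1.529, a2=19.776, a3=2.574, a4=0.972, a0=24.851; τ=−ln(0.2358)/24.851=0.058 → t=0.142; u2·a0=0.0694·24.851=1.725; a1=1.529 < 1.725 ≤ a1+a2=21.305 → R2 fires; Q=3 D=9 X=7 M=5 C=13
Draw 4: a1=1.807, a2=14.420, a3=2.145, a4=0.810, a0=19.182; τ=−ln(0.1957)/19.182=0.085 → t=0.228; u2·a0=0.8417·19.182=16.145; a1=1.807 < 16.145 ≤ a1+a2=16.227 → R2 fires; Q=3 D=11 X=6 M=4 C=15
Draw 5: a1=2.085, a2=9.888, a3=1.716, a4=0.648, a0=14.337; τ=−ln(0.3695)/14.337=0.069 → t=0.297; u2·a0=0.6424·14.337=9.210; a1=2.085 < 9.210 ≤ a1+a2=11.973 → R2 fires; Q=3 D=13 X=5 M=3 C=17
Draw 6: a1=2.363, a2=6.180, a3=1.287, a4=0.486, a0=10.316; τ=−ln(0.6311)/10.316=0.045 → t=0.342; u2·a0=0.2035·10.316=2.099 ≤ a1=2.363 → R1 fires; Q=4 D=13 X=5 M=3 C=16
Draw 7: a1=2.224, a2=6.180, a3=1.287, a4=0.486, a0=10.177; τ=−ln(0.8310)/10.177=0.018 → t=0.360; u2·a0=0.9964·10.177=10.140; a1+…+a3=9.691 < 10.140 ≤ a1+…+a4=10.177 → R4 fires; Q=4 D=14 X=5 M=2 C=16
Draw 8: a1=2.224, a2=4.120, a3=0.858, a4=0.324, a0=7.526; τ=−ln(0.9013)/7.526=0.014 → t=0.374; u2·a0=0.4718·7.526=3.551; a1=2.224 < 3.551 ≤ a1+a2=6.344 → R2 fires; Q=4 D=16 X=4 M=1 C=18
Draw 9: a1=2.502, a2=1.648, a3=0.429, a4=0.162, a0=4.741; τ=−ln(0.6859)/4.741=0.080 → t=0.453; u2·a0=0.9596·4.741=4.549; a1+a2=4.150 < 4.549 ≤ a1+…+a3=4.579 → R3 fires; Q=4 D=16 X=4 M=0 C=19
Draw 10: a1=2.641, a2=0.000, a3=0.000, a4=0.000, a0=2.641; τ=−ln(0.1170)/2.641=0.812 → t=1.266; u2·a0=0.7161·2.641=1.891 ≤ a1=2.641 → R1 fires; Q=5 D=16 X=4 M=0 C=18
Draw 11: a1=2.502, a2=0.000, a3=0.000, a4=0.000, a0=2.502; τ=−ln(0.5503)/2.502=0.239 → t=1.504 > T=1.28: stop.
Read off Q at T=1.28: 5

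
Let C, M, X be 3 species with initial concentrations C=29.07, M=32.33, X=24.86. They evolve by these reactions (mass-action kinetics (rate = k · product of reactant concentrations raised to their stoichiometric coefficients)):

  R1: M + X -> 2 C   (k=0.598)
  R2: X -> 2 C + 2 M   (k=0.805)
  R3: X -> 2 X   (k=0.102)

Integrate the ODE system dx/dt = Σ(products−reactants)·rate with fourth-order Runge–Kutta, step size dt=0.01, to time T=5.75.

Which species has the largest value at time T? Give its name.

Dominant species at T: C

RK4 with dt=0.01: 575 steps to T=5.75. Trajectory (selected grid times):
t=0.00: C=29.07 M=32.33 X=24.86
t=0.64: C=79.05 M=12.01 X=0.07
t=1.28: C=79.19 M=11.96 X=0.00
t=1.92: C=79.19 M=11.96 X=0.00
t=2.56: C=79.19 M=11.96 X=0.00
t=3.19: C=79.19 M=11.96 X=0.00
t=3.83: C=79.19 M=11.96 X=0.00
t=4.47: C=79.19 M=11.96 X=0.00
t=5.11: C=79.19 M=11.96 X=0.00
t=5.75: C=79.19 M=11.96 X=0.00
At T=5.75: C=79.19 M=11.96 X=0.00; the largest is C.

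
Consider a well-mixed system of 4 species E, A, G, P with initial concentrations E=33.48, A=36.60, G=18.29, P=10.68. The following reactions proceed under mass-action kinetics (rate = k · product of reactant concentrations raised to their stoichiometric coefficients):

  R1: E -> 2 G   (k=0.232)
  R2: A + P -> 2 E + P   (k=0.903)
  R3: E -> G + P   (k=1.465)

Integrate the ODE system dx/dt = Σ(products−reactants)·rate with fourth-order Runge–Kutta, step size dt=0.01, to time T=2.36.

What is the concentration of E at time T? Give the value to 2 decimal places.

RK4 with dt=0.01: 236 steps to T=2.36. Trajectory (selected grid times):
t=0.00: E=33.48 A=36.60 G=18.29 P=10.68
t=0.26: E=74.66 A=0.16 G=54.34 P=38.06
t=0.52: E=48.23 A=0.00 G=84.73 P=61.14
t=0.79: E=30.50 A=0.00 G=104.88 P=76.44
t=1.05: E=19.62 A=0.00 G=117.25 P=85.84
t=1.31: E=12.62 A=0.00 G=125.21 P=91.88
t=1.57: E=8.12 A=0.00 G=130.33 P=95.77
t=1.84: E=5.13 A=0.00 G=133.72 P=98.34
t=2.10: E=3.30 A=0.00 G=135.80 P=99.92
t=2.36: E=2.12 A=0.00 G=137.14 P=100.94
Read off E at T=2.36: 2.12

E at T = 2.12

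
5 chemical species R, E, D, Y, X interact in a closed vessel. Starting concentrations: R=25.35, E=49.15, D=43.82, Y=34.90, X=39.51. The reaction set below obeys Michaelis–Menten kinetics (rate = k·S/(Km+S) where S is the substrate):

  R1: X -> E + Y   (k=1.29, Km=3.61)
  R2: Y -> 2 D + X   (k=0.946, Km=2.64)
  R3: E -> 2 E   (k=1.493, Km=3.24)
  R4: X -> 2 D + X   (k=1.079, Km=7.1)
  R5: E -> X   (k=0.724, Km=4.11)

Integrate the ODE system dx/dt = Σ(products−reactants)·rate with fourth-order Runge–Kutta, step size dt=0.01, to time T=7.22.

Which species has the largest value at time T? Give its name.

RK4 with dt=0.01: 722 steps to T=7.22. Trajectory (selected grid times):
t=0.00: R=25.35 E=49.15 D=43.82 Y=34.90 X=39.51
t=0.80: R=25.35 E=50.68 D=46.69 Y=35.14 X=39.80
t=1.60: R=25.35 E=52.22 D=49.57 Y=35.38 X=40.10
t=2.41: R=25.35 E=53.77 D=52.48 Y=35.63 X=40.40
t=3.21: R=25.35 E=55.31 D=55.36 Y=35.87 X=40.69
t=4.01: R=25.35 E=56.84 D=58.24 Y=36.12 X=40.99
t=4.81: R=25.35 E=58.38 D=61.12 Y=36.36 X=41.29
t=5.62: R=25.35 E=59.94 D=64.04 Y=36.61 X=41.59
t=6.42: R=25.35 E=61.48 D=66.93 Y=36.85 X=41.89
t=7.22: R=25.35 E=63.03 D=69.82 Y=37.09 X=42.18
At T=7.22: R=25.35 E=63.03 D=69.82 Y=37.09 X=42.18; the largest is D.

Dominant species at T: D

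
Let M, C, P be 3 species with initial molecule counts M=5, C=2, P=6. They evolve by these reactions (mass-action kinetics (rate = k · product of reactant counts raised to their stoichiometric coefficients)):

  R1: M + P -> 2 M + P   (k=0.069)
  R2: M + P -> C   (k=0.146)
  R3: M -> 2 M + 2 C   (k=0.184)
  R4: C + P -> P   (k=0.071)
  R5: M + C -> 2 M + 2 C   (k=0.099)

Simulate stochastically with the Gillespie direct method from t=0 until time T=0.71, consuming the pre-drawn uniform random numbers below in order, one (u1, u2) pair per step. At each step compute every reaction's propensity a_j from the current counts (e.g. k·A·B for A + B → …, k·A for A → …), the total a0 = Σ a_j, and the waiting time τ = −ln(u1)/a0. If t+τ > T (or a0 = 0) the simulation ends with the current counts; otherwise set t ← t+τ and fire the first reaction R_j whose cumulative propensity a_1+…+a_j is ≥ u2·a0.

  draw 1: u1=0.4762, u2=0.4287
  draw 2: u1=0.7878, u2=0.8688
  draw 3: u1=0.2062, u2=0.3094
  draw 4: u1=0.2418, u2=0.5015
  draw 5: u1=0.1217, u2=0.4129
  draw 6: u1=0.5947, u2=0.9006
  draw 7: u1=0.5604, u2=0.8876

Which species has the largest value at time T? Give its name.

t=0.000: M=5 C=2 P=6
Draw 1: a1=2.070, a2=4.380, a3=0.920, a4=0.852, a5=0.990, a0=9.212; τ=−ln(0.4762)/9.212=0.081 → t=0.081; u2·a0=0.4287·9.212=3.949; a1=2.070 < 3.949 ≤ a1+a2=6.450 → R2 fires; M=4 C=3 P=5
Draw 2: a1=1.380, a2=2.920, a3=0.736, a4=1.065, a5=1.188, a0=7.289; τ=−ln(0.7878)/7.289=0.033 → t=0.113; u2·a0=0.8688·7.289=6.333; a1+…+a4=6.101 < 6.333 ≤ a1+…+a5=7.289 → R5 fires; M=5 C=4 P=5
Draw 3: a1=1.725, a2=3.650, a3=0.920, a4=1.420, a5=1.980, a0=9.695; τ=−ln(0.2062)/9.695=0.163 → t=0.276; u2·a0=0.3094·9.695=3.000; a1=1.725 < 3.000 ≤ a1+a2=5.375 → R2 fires; M=4 C=5 P=4
Draw 4: a1=1.104, a2=2.336, a3=0.736, a4=1.420, a5=1.980, a0=7.576; τ=−ln(0.2418)/7.576=0.187 → t=0.464; u2·a0=0.5015·7.576=3.799; a1+a2=3.440 < 3.799 ≤ a1+…+a3=4.176 → R3 fires; M=5 C=7 P=4
Draw 5: a1=1.380, a2=2.920, a3=0.920, a4=1.988, a5=3.465, a0=10.673; τ=−ln(0.1217)/10.673=0.197 → t=0.661; u2·a0=0.4129·10.673=4.407; a1+a2=4.300 < 4.407 ≤ a1+…+a3=5.220 → R3 fires; M=6 C=9 P=4
Draw 6: a1=1.656, a2=3.504, a3=1.104, a4=2.556, a5=5.346, a0=14.166; τ=−ln(0.5947)/14.166=0.037 → t=0.698; u2·a0=0.9006·14.166=12.758; a1+…+a4=8.820 < 12.758 ≤ a1+…+a5=14.166 → R5 fires; M=7 C=10 P=4
Draw 7: a1=1.932, a2=4.088, a3=1.288, a4=2.840, a5=6.930, a0=17.078; τ=−ln(0.5604)/17.078=0.034 → t=0.731 > T=0.71: stop.
At T=0.71: M=7 C=10 P=4; the largest is C.

Dominant species at T: C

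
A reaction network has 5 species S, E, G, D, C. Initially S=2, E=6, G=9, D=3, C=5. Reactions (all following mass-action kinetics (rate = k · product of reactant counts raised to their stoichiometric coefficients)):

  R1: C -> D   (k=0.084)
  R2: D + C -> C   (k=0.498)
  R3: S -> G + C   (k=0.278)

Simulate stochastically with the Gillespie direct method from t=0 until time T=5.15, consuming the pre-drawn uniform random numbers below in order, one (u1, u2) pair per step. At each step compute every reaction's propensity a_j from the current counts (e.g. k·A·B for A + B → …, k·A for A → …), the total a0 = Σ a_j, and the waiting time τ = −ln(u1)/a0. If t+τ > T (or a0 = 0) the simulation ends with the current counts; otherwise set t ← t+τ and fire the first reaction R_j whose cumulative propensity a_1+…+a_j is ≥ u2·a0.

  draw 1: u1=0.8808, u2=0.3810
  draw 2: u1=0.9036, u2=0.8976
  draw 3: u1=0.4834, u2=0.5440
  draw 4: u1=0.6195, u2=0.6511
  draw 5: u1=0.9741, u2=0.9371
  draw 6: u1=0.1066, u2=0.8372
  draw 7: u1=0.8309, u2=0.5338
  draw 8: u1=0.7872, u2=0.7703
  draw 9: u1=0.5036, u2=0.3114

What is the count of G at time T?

t=0.000: S=2 E=6 G=9 D=3 C=5
Draw 1: a1=0.420, a2=7.470, a3=0.556, a0=8.446; τ=−ln(0.8808)/8.446=0.015 → t=0.015; u2·a0=0.3810·8.446=3.218; a1=0.420 < 3.218 ≤ a1+a2=7.890 → R2 fires; S=2 E=6 G=9 D=2 C=5
Draw 2: a1=0.420, a2=4.980, a3=0.556, a0=5.956; τ=−ln(0.9036)/5.956=0.017 → t=0.032; u2·a0=0.8976·5.956=5.346; a1=0.420 < 5.346 ≤ a1+a2=5.400 → R2 fires; S=2 E=6 G=9 D=1 C=5
Draw 3: a1=0.420, a2=2.490, a3=0.556, a0=3.466; τ=−ln(0.4834)/3.466=0.210 → t=0.242; u2·a0=0.5440·3.466=1.886; a1=0.420 < 1.886 ≤ a1+a2=2.910 → R2 fires; S=2 E=6 G=9 D=0 C=5
Draw 4: a1=0.420, a2=0.000, a3=0.556, a0=0.976; τ=−ln(0.6195)/0.976=0.491 → t=0.732; u2·a0=0.6511·0.976=0.635; a1+a2=0.420 < 0.635 ≤ a1+…+a3=0.976 → R3 fires; S=1 E=6 G=10 D=0 C=6
Draw 5: a1=0.504, a2=0.000, a3=0.278, a0=0.782; τ=−ln(0.9741)/0.782=0.034 → t=0.766; u2·a0=0.9371·0.782=0.733; a1+a2=0.504 < 0.733 ≤ a1+…+a3=0.782 → R3 fires; S=0 E=6 G=11 D=0 C=7
Draw 6: a1=0.588, a2=0.000, a3=0.000, a0=0.588; τ=−ln(0.1066)/0.588=3.807 → t=4.573; u2·a0=0.8372·0.588=0.492 ≤ a1=0.588 → R1 fires; S=0 E=6 G=11 D=1 C=6
Draw 7: a1=0.504, a2=2.988, a3=0.000, a0=3.492; τ=−ln(0.8309)/3.492=0.053 → t=4.626; u2·a0=0.5338·3.492=1.864; a1=0.504 < 1.864 ≤ a1+a2=3.492 → R2 fires; S=0 E=6 G=11 D=0 C=6
Draw 8: a1=0.504, a2=0.000, a3=0.000, a0=0.504; τ=−ln(0.7872)/0.504=0.475 → t=5.101; u2·a0=0.7703·0.504=0.388 ≤ a1=0.504 → R1 fires; S=0 E=6 G=11 D=1 C=5
Draw 9: a1=0.420, a2=2.490, a3=0.000, a0=2.910; τ=−ln(0.5036)/2.910=0.236 → t=5.337 > T=5.15: stop.
Read off G at T=5.15: 11

G at T = 11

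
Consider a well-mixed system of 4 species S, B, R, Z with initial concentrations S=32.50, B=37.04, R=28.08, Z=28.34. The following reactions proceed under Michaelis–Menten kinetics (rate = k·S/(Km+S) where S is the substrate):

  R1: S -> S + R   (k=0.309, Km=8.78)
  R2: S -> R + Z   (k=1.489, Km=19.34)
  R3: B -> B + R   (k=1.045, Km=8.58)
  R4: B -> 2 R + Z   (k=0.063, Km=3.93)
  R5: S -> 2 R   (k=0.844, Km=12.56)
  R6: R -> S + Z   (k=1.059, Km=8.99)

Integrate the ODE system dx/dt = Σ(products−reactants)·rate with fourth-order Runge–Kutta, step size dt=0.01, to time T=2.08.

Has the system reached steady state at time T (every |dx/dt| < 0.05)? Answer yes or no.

RK4 with dt=0.01: 208 steps to T=2.08. Trajectory (selected grid times):
t=0.00: S=32.50 B=37.04 R=28.08 Z=28.34
t=0.23: S=32.33 B=37.03 R=28.67 Z=28.75
t=0.46: S=32.16 B=37.01 R=29.25 Z=29.17
t=0.69: S=32.00 B=37.00 R=29.83 Z=29.58
t=0.92: S=31.83 B=36.99 R=30.42 Z=29.99
t=1.16: S=31.66 B=36.97 R=31.02 Z=30.43
t=1.39: S=31.50 B=36.96 R=31.60 Z=30.84
t=1.62: S=31.34 B=36.95 R=32.17 Z=31.26
t=1.85: S=31.18 B=36.93 R=32.75 Z=31.67
t=2.08: S=31.02 B=36.92 R=33.32 Z=32.09
Rates at T: R1=0.2408, R2=0.9172, R3=0.8479, R4=0.0569, R5=0.6008, R6=0.8340
dx/dt at T (Σ net stoichiometry × rate): S=-0.6839, B=-0.0569, R=+2.4874, Z=+1.8081
Largest |dx/dt| is |+2.4874| (R) ≥ 0.05 → not steady.

Steady state at T: no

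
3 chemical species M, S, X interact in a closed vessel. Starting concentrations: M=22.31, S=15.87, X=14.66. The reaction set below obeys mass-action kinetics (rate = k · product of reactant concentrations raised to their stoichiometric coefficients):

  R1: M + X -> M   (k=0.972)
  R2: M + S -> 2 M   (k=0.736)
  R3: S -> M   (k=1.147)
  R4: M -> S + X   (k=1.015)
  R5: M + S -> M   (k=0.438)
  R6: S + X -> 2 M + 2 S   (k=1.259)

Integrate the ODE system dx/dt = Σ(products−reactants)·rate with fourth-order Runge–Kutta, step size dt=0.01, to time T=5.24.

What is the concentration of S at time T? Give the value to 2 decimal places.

S at T = 0.87

RK4 with dt=0.01: 524 steps to T=5.24. Trajectory (selected grid times):
t=0.00: M=22.31 S=15.87 X=14.66
t=0.58: M=37.16 S=0.87 X=1.01
t=1.16: M=31.54 S=0.87 X=1.01
t=1.75: M=26.94 S=0.87 X=1.00
t=2.33: M=23.32 S=0.87 X=1.00
t=2.91: M=20.40 S=0.87 X=0.99
t=3.49: M=18.05 S=0.87 X=0.98
t=4.08: M=16.12 S=0.87 X=0.98
t=4.66: M=14.59 S=0.87 X=0.97
t=5.24: M=13.35 S=0.87 X=0.96
Read off S at T=5.24: 0.87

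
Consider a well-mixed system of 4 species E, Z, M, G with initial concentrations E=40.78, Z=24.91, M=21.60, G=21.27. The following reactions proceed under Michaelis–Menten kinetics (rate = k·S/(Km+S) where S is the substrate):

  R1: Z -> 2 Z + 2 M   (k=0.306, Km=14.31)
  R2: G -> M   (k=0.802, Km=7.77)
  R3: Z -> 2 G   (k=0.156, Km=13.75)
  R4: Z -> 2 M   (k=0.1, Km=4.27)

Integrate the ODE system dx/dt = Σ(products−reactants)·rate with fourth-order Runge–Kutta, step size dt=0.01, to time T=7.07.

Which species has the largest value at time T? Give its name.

Dominant species at T: E

RK4 with dt=0.01: 707 steps to T=7.07. Trajectory (selected grid times):
t=0.00: E=40.78 Z=24.91 M=21.60 G=21.27
t=0.79: E=40.78 Z=24.92 M=22.51 G=20.97
t=1.57: E=40.78 Z=24.92 M=23.40 G=20.67
t=2.36: E=40.78 Z=24.93 M=24.30 G=20.37
t=3.14: E=40.78 Z=24.94 M=25.19 G=20.07
t=3.93: E=40.78 Z=24.94 M=26.08 G=19.77
t=4.71: E=40.78 Z=24.95 M=26.97 G=19.48
t=5.50: E=40.78 Z=24.96 M=27.86 G=19.19
t=6.28: E=40.78 Z=24.96 M=28.74 G=18.90
t=7.07: E=40.78 Z=24.97 M=29.63 G=18.61
At T=7.07: E=40.78 Z=24.97 M=29.63 G=18.61; the largest is E.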